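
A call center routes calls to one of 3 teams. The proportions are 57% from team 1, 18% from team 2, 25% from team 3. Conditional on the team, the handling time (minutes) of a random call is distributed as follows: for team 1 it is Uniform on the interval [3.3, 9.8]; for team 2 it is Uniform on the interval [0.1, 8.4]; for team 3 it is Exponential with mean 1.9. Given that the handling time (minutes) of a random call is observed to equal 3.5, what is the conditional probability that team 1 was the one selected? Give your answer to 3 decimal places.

0.673

Likelihoods f(3.5 | ·): 1: 0.153846; 2: 0.120482; 3: 0.0834123.
Posterior ∝ prior × likelihood. Numerator for 1: 0.57·0.153846 = 0.0876923.
Normalizing constant: 0.57·0.153846 + 0.18·0.120482 + 0.25·0.0834123 = 0.130232.
P(1 | observation) = 0.0876923 / 0.130232 = 0.673354.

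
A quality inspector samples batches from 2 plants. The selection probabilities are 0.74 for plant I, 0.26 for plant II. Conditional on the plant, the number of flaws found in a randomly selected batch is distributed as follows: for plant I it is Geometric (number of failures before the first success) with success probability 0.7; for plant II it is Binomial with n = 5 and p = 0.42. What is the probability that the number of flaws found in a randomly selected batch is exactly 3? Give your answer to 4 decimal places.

0.0788

Conditional on each plant, P(X = 3): I: 0.0189; II: 0.249232.
By total probability, P(X = 3) = 0.74·0.0189 + 0.26·0.249232 = 0.0787863.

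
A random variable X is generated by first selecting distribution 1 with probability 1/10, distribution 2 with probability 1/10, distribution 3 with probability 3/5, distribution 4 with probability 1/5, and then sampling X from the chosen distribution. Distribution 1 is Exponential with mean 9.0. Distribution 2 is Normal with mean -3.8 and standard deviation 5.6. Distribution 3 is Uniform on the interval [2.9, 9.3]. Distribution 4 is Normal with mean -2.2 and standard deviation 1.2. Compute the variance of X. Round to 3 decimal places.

32.422

Per component, 1: μ=9, E[X²]=162; 2: μ=-3.8, E[X²]=45.8; 3: μ=6.1, E[X²]=40.6233; 4: μ=-2.2, E[X²]=6.28.
E[X] = 0.1·9 + 0.1·-3.8 + 0.6·6.1 + 0.2·-2.2 = 3.74.
E[X²] = 0.1·162 + 0.1·45.8 + 0.6·40.6233 + 0.2·6.28 = 46.41.
Var(X) = E[X²] − (E[X])² = 46.41 − 13.9876 = 32.4224.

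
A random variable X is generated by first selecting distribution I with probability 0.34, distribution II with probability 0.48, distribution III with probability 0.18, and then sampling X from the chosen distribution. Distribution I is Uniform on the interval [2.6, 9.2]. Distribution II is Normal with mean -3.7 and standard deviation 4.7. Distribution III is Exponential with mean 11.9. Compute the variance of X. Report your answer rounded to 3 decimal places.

Per component, I: μ=5.9, E[X²]=38.44; II: μ=-3.7, E[X²]=35.78; III: μ=11.9, E[X²]=283.22.
E[X] = 0.34·5.9 + 0.48·-3.7 + 0.18·11.9 = 2.372.
E[X²] = 0.34·38.44 + 0.48·35.78 + 0.18·283.22 = 81.2236.
Var(X) = E[X²] − (E[X])² = 81.2236 − 5.62638 = 75.5972.

75.597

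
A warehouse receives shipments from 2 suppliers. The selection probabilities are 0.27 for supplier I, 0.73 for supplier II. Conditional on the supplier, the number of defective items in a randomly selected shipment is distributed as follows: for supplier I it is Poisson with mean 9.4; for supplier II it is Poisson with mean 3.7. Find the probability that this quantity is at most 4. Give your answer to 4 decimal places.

0.5132

Conditional on each supplier, P(X ≤ 4): I: 0.0428778; II: 0.687219.
By total probability, P(X ≤ 4) = 0.27·0.0428778 + 0.73·0.687219 = 0.513247.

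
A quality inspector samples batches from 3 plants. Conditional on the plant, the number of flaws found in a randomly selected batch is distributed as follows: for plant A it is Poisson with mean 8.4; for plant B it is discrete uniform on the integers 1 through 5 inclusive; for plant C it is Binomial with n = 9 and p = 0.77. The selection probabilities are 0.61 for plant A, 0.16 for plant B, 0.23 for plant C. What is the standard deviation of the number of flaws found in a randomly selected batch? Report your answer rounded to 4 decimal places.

Per component, A: μ=8.4, E[X²]=78.96; B: μ=3, E[X²]=11; C: μ=6.93, E[X²]=49.6188.
E[X] = 0.61·8.4 + 0.16·3 + 0.23·6.93 = 7.1979.
E[X²] = 0.61·78.96 + 0.16·11 + 0.23·49.6188 = 61.3379.
Var(X) = E[X²] − (E[X])² = 61.3379 − 51.8098 = 9.52816.
SD(X) = √9.52816 = 3.08677.

3.0868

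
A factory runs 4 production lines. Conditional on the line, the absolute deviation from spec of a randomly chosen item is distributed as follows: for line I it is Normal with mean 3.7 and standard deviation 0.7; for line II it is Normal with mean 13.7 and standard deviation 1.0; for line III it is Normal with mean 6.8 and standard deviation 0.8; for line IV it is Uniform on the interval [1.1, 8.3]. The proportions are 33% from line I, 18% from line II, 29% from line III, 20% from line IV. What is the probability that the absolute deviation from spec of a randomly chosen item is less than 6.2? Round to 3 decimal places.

Conditional on each line, P(X < 6.2): I: 0.999822; II: 3.19189e-14; III: 0.226627; IV: 0.708333.
By total probability, P(X < 6.2) = 0.33·0.999822 + 0.18·3.19189e-14 + 0.29·0.226627 + 0.2·0.708333 = 0.53733.

0.537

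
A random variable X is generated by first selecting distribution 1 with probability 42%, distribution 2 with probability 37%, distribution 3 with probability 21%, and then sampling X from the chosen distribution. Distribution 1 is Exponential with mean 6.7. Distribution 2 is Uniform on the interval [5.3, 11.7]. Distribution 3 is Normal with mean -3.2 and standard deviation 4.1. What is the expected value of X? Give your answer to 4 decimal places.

5.2870

Component means — 1: 6.7; 2: 8.5; 3: -3.2.
E[X] = 0.42·6.7 + 0.37·8.5 + 0.21·-3.2 = 5.287.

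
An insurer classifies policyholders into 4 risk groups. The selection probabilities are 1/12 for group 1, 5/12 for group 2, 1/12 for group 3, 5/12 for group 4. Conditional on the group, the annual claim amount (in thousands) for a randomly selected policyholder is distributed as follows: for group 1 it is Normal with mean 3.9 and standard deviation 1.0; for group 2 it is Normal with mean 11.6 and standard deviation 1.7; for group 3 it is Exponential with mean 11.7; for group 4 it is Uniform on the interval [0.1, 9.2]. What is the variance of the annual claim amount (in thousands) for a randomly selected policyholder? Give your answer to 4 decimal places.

28.1830

Per component, 1: μ=3.9, E[X²]=16.21; 2: μ=11.6, E[X²]=137.45; 3: μ=11.7, E[X²]=273.78; 4: μ=4.65, E[X²]=28.5233.
E[X] = 0.0833333·3.9 + 0.416667·11.6 + 0.0833333·11.7 + 0.416667·4.65 = 8.07083.
E[X²] = 0.0833333·16.21 + 0.416667·137.45 + 0.0833333·273.78 + 0.416667·28.5233 = 93.3214.
Var(X) = E[X²] − (E[X])² = 93.3214 − 65.1384 = 28.183.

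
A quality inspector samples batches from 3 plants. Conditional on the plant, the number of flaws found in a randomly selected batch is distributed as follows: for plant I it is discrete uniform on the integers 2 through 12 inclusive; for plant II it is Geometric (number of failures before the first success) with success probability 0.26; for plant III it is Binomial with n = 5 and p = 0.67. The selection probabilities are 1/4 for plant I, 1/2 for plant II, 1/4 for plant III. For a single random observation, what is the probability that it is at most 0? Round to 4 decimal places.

Conditional on each plant, P(X ≤ 0): I: 0; II: 0.26; III: 0.00391354.
By total probability, P(X ≤ 0) = 0.25·0 + 0.5·0.26 + 0.25·0.00391354 = 0.130978.

0.1310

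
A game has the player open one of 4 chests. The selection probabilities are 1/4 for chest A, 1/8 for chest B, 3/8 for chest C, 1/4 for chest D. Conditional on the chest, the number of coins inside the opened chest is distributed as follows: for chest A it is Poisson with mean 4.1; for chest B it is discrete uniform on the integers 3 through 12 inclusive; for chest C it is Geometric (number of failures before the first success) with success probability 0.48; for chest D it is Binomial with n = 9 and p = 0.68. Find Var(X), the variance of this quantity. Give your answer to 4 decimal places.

9.2294

Per component, A: μ=4.1, E[X²]=20.91; B: μ=7.5, E[X²]=64.5; C: μ=1.08333, E[X²]=3.43056; D: μ=6.12, E[X²]=39.4128.
E[X] = 0.25·4.1 + 0.125·7.5 + 0.375·1.08333 + 0.25·6.12 = 3.89875.
E[X²] = 0.25·20.91 + 0.125·64.5 + 0.375·3.43056 + 0.25·39.4128 = 24.4297.
Var(X) = E[X²] − (E[X])² = 24.4297 − 15.2003 = 9.22941.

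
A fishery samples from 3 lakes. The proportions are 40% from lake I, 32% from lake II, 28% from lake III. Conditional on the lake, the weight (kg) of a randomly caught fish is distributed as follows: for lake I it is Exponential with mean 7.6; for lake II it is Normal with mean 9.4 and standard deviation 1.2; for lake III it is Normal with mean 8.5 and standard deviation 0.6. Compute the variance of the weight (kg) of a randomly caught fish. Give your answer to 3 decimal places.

24.244

Per component, I: μ=7.6, E[X²]=115.52; II: μ=9.4, E[X²]=89.8; III: μ=8.5, E[X²]=72.61.
E[X] = 0.4·7.6 + 0.32·9.4 + 0.28·8.5 = 8.428.
E[X²] = 0.4·115.52 + 0.32·89.8 + 0.28·72.61 = 95.2748.
Var(X) = E[X²] − (E[X])² = 95.2748 − 71.0312 = 24.2436.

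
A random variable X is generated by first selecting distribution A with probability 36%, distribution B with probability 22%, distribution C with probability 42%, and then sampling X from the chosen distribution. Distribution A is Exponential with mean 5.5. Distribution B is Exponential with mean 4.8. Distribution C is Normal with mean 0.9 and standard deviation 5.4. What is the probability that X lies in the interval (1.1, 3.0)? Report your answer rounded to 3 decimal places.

Conditional on each component, P(1.1 < X < 3.0): A: 0.239152; B: 0.259935; C: 0.136549.
By total probability, P(1.1 < X < 3.0) = 0.36·0.239152 + 0.22·0.259935 + 0.42·0.136549 = 0.200631.

0.201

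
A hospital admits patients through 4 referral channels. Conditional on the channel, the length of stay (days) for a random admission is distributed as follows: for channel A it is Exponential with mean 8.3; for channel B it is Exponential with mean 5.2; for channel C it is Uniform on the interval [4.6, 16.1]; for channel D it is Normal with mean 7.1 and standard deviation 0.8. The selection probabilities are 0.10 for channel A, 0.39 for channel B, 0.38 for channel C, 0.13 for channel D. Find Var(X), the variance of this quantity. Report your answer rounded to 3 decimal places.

26.894

Per component, A: μ=8.3, E[X²]=137.78; B: μ=5.2, E[X²]=54.08; C: μ=10.35, E[X²]=118.143; D: μ=7.1, E[X²]=51.05.
E[X] = 0.1·8.3 + 0.39·5.2 + 0.38·10.35 + 0.13·7.1 = 7.714.
E[X²] = 0.1·137.78 + 0.39·54.08 + 0.38·118.143 + 0.13·51.05 = 86.4002.
Var(X) = E[X²] − (E[X])² = 86.4002 − 59.5058 = 26.8944.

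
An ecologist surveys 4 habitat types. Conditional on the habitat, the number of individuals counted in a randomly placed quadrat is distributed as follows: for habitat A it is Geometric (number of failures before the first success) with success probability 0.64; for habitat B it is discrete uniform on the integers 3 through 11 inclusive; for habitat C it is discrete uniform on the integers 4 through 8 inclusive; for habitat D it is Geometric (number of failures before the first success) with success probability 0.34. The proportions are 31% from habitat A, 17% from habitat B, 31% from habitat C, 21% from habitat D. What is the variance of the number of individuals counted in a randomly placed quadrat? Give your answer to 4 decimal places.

Per component, A: μ=0.5625, E[X²]=1.19531; B: μ=7, E[X²]=55.6667; C: μ=6, E[X²]=38; D: μ=1.94118, E[X²]=9.47751.
E[X] = 0.31·0.5625 + 0.17·7 + 0.31·6 + 0.21·1.94118 = 3.63202.
E[X²] = 0.31·1.19531 + 0.17·55.6667 + 0.31·38 + 0.21·9.47751 = 23.6042.
Var(X) = E[X²] − (E[X])² = 23.6042 − 13.1916 = 10.4126.

10.4126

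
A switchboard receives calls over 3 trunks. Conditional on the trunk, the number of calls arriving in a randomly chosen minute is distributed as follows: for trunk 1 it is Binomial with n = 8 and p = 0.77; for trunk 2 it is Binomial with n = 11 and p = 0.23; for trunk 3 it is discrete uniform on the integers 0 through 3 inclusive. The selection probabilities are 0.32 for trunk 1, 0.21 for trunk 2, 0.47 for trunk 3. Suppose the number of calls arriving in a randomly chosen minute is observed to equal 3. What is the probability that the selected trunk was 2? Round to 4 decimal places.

0.2979

Likelihoods P(X=3 | ·): 1: 0.0164551; 2: 0.248081; 3: 0.25.
Posterior ∝ prior × likelihood. Numerator for 2: 0.21·0.248081 = 0.052097.
Normalizing constant: 0.32·0.0164551 + 0.21·0.248081 + 0.47·0.25 = 0.174863.
P(2 | observation) = 0.052097 / 0.174863 = 0.297931.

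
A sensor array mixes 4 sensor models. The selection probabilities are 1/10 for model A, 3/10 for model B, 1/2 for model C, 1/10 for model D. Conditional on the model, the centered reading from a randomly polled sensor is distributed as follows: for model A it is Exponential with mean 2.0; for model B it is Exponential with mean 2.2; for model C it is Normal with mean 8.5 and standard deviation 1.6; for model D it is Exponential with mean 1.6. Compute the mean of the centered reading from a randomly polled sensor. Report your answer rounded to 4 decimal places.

Component means — A: 2; B: 2.2; C: 8.5; D: 1.6.
E[X] = 0.1·2 + 0.3·2.2 + 0.5·8.5 + 0.1·1.6 = 5.27.

5.2700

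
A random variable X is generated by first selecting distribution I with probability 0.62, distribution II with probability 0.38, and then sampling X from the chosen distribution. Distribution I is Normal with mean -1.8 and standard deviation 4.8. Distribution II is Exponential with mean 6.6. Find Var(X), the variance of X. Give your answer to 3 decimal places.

Per component, I: μ=-1.8, E[X²]=26.28; II: μ=6.6, E[X²]=87.12.
E[X] = 0.62·-1.8 + 0.38·6.6 = 1.392.
E[X²] = 0.62·26.28 + 0.38·87.12 = 49.3992.
Var(X) = E[X²] − (E[X])² = 49.3992 − 1.93766 = 47.4615.

47.462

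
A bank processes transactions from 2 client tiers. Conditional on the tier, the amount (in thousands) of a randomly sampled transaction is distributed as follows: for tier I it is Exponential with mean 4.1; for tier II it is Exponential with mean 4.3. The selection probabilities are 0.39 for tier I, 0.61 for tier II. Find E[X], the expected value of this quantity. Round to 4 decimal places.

Component means — I: 4.1; II: 4.3.
E[X] = 0.39·4.1 + 0.61·4.3 = 4.222.

4.2220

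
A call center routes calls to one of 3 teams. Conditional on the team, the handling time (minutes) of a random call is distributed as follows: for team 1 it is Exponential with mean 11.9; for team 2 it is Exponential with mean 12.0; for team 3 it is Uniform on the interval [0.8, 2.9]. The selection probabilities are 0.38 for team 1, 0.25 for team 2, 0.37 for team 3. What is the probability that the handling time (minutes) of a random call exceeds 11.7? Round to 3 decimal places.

Conditional on each team, P(X > 11.7): 1: 0.374115; 2: 0.377192; 3: 0.
By total probability, P(X > 11.7) = 0.38·0.374115 + 0.25·0.377192 + 0.37·0 = 0.236462.

0.236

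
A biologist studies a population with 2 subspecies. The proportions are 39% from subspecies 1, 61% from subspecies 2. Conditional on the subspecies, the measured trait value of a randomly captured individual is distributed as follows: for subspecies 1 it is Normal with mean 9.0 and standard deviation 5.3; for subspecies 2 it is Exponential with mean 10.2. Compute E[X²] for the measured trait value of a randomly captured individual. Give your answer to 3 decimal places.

169.474

For each component E[X²] = Var + (mean)², giving 1: 109.09; 2: 208.08.
Overall E[X²] = 0.39·109.09 + 0.61·208.08 = 169.474.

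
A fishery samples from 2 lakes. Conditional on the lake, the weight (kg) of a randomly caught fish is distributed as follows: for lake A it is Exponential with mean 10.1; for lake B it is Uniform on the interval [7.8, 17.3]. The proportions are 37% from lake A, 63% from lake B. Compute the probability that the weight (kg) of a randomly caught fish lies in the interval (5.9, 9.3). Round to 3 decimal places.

Conditional on each lake, P(5.9 < X < 9.3): A: 0.159371; B: 0.157895.
By total probability, P(5.9 < X < 9.3) = 0.37·0.159371 + 0.63·0.157895 = 0.158441.

0.158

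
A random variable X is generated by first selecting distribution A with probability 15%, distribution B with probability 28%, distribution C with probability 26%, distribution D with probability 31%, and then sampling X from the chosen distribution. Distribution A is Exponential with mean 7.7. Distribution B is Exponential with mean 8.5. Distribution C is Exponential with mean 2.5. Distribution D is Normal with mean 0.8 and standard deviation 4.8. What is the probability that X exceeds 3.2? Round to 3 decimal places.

Conditional on each component, P(X > 3.2): A: 0.659954; B: 0.686279; C: 0.278037; D: 0.308538.
By total probability, P(X > 3.2) = 0.15·0.659954 + 0.28·0.686279 + 0.26·0.278037 + 0.31·0.308538 = 0.459088.

0.459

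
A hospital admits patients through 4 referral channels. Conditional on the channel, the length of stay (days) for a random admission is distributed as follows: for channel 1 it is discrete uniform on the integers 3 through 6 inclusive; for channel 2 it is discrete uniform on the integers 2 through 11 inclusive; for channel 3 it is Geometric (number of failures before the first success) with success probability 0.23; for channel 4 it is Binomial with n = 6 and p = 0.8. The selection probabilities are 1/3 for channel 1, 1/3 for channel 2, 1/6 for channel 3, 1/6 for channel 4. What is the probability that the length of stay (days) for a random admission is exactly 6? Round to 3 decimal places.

Conditional on each channel, P(X = 6): 1: 0.25; 2: 0.1; 3: 0.0479371; 4: 0.262144.
By total probability, P(X = 6) = 0.333333·0.25 + 0.333333·0.1 + 0.166667·0.0479371 + 0.166667·0.262144 = 0.168347.

0.168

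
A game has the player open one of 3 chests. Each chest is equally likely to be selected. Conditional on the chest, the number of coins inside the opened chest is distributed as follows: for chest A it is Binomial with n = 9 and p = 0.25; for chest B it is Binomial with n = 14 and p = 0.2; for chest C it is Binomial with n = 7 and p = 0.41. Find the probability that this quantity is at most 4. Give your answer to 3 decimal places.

Conditional on each chest, P(X ≤ 4): A: 0.951073; B: 0.87016; C: 0.893742.
By total probability, P(X ≤ 4) = 0.333333·0.951073 + 0.333333·0.87016 + 0.333333·0.893742 = 0.904992.

0.905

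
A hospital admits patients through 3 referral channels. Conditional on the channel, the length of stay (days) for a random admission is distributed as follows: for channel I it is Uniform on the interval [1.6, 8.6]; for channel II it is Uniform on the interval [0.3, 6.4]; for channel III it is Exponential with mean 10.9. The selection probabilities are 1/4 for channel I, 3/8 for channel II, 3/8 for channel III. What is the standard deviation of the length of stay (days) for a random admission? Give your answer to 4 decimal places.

Per component, I: μ=5.1, E[X²]=30.0933; II: μ=3.35, E[X²]=14.3233; III: μ=10.9, E[X²]=237.62.
E[X] = 0.25·5.1 + 0.375·3.35 + 0.375·10.9 = 6.61875.
E[X²] = 0.25·30.0933 + 0.375·14.3233 + 0.375·237.62 = 102.002.
Var(X) = E[X²] − (E[X])² = 102.002 − 43.8079 = 58.1942.
SD(X) = √58.1942 = 7.62851.

7.6285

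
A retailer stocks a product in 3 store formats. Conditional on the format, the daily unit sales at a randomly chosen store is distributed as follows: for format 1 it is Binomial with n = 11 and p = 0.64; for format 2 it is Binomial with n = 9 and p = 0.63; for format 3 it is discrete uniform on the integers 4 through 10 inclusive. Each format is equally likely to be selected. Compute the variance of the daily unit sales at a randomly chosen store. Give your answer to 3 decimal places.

3.283

Per component, 1: μ=7.04, E[X²]=52.096; 2: μ=5.67, E[X²]=34.2468; 3: μ=7, E[X²]=53.
E[X] = 0.333333·7.04 + 0.333333·5.67 + 0.333333·7 = 6.57.
E[X²] = 0.333333·52.096 + 0.333333·34.2468 + 0.333333·53 = 46.4476.
Var(X) = E[X²] − (E[X])² = 46.4476 − 43.1649 = 3.2827.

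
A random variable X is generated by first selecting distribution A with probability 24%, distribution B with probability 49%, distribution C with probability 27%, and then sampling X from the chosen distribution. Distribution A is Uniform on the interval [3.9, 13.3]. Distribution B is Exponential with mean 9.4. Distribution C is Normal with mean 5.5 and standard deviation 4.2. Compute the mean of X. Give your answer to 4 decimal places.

Component means — A: 8.6; B: 9.4; C: 5.5.
E[X] = 0.24·8.6 + 0.49·9.4 + 0.27·5.5 = 8.155.

8.1550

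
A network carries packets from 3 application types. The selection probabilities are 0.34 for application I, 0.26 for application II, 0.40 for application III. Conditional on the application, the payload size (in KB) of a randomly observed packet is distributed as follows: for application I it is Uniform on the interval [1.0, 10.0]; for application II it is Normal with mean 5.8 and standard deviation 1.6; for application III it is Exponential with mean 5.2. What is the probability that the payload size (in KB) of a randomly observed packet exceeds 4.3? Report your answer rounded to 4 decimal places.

Conditional on each application, P(X > 4.3): I: 0.633333; II: 0.825749; III: 0.437393.
By total probability, P(X > 4.3) = 0.34·0.633333 + 0.26·0.825749 + 0.4·0.437393 = 0.604985.

0.6050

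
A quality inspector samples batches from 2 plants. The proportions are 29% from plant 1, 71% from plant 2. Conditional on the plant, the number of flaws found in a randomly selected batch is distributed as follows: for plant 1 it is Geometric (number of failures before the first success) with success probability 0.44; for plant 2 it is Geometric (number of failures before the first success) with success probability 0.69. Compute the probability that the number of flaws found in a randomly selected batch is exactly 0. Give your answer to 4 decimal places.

Conditional on each plant, P(X = 0): 1: 0.44; 2: 0.69.
By total probability, P(X = 0) = 0.29·0.44 + 0.71·0.69 = 0.6175.

0.6175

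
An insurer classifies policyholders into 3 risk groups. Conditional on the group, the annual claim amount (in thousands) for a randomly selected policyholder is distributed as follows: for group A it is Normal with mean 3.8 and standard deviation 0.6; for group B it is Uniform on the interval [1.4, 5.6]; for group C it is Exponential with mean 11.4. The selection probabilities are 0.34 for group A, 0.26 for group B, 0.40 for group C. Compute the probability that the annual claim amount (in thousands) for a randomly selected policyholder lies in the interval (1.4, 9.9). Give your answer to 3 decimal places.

0.786

Conditional on each group, P(1.4 < X < 9.9): A: 0.999968; B: 1; C: 0.464821.
By total probability, P(1.4 < X < 9.9) = 0.34·0.999968 + 0.26·1 + 0.4·0.464821 = 0.785918.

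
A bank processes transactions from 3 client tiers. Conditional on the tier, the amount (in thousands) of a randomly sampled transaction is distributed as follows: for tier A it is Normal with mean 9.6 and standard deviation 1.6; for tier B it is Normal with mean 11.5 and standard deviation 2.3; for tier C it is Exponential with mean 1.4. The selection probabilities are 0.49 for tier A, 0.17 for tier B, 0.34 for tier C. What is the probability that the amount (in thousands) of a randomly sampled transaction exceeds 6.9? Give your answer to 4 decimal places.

0.6362

Conditional on each tier, P(X > 6.9): A: 0.954246; B: 0.97725; C: 0.00723683.
By total probability, P(X > 6.9) = 0.49·0.954246 + 0.17·0.97725 + 0.34·0.00723683 = 0.636174.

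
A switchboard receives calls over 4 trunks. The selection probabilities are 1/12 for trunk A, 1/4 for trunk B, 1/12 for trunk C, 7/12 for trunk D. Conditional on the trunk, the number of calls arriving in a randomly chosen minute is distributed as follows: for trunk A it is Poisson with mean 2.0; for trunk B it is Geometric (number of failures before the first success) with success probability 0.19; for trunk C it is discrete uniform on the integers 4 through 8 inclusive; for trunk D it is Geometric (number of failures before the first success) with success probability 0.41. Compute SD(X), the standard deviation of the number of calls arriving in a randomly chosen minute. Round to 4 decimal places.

3.2343

Per component, A: μ=2, E[X²]=6; B: μ=4.26316, E[X²]=40.6122; C: μ=6, E[X²]=38; D: μ=1.43902, E[X²]=5.58061.
E[X] = 0.0833333·2 + 0.25·4.26316 + 0.0833333·6 + 0.583333·1.43902 = 2.57189.
E[X²] = 0.0833333·6 + 0.25·40.6122 + 0.0833333·38 + 0.583333·5.58061 = 17.0751.
Var(X) = E[X²] − (E[X])² = 17.0751 − 6.6146 = 10.4605.
SD(X) = √10.4605 = 3.23426.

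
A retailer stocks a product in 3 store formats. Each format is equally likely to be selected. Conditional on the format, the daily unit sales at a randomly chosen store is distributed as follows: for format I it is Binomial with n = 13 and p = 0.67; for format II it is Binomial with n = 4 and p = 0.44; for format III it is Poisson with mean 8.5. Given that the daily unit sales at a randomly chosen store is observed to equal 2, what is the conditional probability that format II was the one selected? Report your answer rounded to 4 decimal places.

Likelihoods P(X=2 | ·): I: 0.000176969; II: 0.364278; III: 0.00735029.
Posterior ∝ prior × likelihood. Numerator for II: 0.333333·0.364278 = 0.121426.
Normalizing constant: 0.333333·0.000176969 + 0.333333·0.364278 + 0.333333·0.00735029 = 0.123935.
P(II | observation) = 0.121426 / 0.123935 = 0.979755.

0.9798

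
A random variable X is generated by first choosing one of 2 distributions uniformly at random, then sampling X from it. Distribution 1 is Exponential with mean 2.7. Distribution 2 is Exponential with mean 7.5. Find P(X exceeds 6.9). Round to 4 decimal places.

0.2381

Conditional on each component, P(X > 6.9): 1: 0.0776491; 2: 0.398519.
By total probability, P(X > 6.9) = 0.5·0.0776491 + 0.5·0.398519 = 0.238084.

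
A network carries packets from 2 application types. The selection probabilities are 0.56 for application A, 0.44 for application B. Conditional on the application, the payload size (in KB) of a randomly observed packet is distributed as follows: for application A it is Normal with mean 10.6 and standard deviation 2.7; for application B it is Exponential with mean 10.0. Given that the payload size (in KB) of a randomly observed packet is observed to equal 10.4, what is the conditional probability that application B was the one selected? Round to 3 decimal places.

0.159

Likelihoods f(10.4 | ·): A: 0.147352; B: 0.0353455.
Posterior ∝ prior × likelihood. Numerator for B: 0.44·0.0353455 = 0.015552.
Normalizing constant: 0.56·0.147352 + 0.44·0.0353455 = 0.0980689.
P(B | observation) = 0.015552 / 0.0980689 = 0.158582.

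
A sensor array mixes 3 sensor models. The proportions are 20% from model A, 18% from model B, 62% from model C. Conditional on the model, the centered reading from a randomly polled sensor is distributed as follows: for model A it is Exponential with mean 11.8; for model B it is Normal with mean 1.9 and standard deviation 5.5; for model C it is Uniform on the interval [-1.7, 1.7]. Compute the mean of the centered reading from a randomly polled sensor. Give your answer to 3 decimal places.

2.702

Component means — A: 11.8; B: 1.9; C: 0.
E[X] = 0.2·11.8 + 0.18·1.9 + 0.62·0 = 2.702.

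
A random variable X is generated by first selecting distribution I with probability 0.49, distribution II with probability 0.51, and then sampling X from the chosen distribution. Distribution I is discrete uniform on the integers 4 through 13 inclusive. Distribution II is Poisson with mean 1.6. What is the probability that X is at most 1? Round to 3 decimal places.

Conditional on each component, P(X ≤ 1): I: 0; II: 0.524931.
By total probability, P(X ≤ 1) = 0.49·0 + 0.51·0.524931 = 0.267715.

0.268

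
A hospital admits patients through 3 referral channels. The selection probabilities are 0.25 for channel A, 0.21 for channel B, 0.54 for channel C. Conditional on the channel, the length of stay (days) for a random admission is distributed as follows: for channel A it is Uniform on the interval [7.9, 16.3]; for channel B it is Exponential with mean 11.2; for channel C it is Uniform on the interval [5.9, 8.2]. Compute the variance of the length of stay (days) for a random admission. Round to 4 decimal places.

Per component, A: μ=12.1, E[X²]=152.29; B: μ=11.2, E[X²]=250.88; C: μ=7.05, E[X²]=50.1433.
E[X] = 0.25·12.1 + 0.21·11.2 + 0.54·7.05 = 9.184.
E[X²] = 0.25·152.29 + 0.21·250.88 + 0.54·50.1433 = 117.835.
Var(X) = E[X²] − (E[X])² = 117.835 − 84.3459 = 33.4888.

33.4888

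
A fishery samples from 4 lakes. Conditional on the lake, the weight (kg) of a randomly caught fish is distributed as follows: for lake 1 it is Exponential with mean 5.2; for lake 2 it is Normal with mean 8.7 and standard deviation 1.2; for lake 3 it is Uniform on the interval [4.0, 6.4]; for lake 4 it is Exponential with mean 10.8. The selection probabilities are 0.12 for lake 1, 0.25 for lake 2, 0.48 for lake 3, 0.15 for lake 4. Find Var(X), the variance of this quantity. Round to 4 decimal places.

26.1565

Per component, 1: μ=5.2, E[X²]=54.08; 2: μ=8.7, E[X²]=77.13; 3: μ=5.2, E[X²]=27.52; 4: μ=10.8, E[X²]=233.28.
E[X] = 0.12·5.2 + 0.25·8.7 + 0.48·5.2 + 0.15·10.8 = 6.915.
E[X²] = 0.12·54.08 + 0.25·77.13 + 0.48·27.52 + 0.15·233.28 = 73.9737.
Var(X) = E[X²] − (E[X])² = 73.9737 − 47.8172 = 26.1565.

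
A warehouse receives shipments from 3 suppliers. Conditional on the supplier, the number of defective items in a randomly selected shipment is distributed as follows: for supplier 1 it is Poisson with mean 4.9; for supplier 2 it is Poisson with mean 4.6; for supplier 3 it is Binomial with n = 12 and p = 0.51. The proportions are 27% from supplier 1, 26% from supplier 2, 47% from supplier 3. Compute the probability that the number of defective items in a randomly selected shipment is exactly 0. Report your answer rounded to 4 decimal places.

Conditional on each supplier, P(X = 0): 1: 0.00744658; 2: 0.0100518; 3: 0.000191581.
By total probability, P(X = 0) = 0.27·0.00744658 + 0.26·0.0100518 + 0.47·0.000191581 = 0.0047141.

0.0047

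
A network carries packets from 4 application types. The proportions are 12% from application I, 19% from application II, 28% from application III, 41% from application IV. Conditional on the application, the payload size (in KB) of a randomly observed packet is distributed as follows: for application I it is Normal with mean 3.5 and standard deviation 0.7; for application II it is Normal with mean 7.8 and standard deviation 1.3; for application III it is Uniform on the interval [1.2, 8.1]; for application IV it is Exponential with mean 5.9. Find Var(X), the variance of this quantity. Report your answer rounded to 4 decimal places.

Per component, I: μ=3.5, E[X²]=12.74; II: μ=7.8, E[X²]=62.53; III: μ=4.65, E[X²]=25.59; IV: μ=5.9, E[X²]=69.62.
E[X] = 0.12·3.5 + 0.19·7.8 + 0.28·4.65 + 0.41·5.9 = 5.623.
E[X²] = 0.12·12.74 + 0.19·62.53 + 0.28·25.59 + 0.41·69.62 = 49.1189.
Var(X) = E[X²] − (E[X])² = 49.1189 − 31.6181 = 17.5008.

17.5008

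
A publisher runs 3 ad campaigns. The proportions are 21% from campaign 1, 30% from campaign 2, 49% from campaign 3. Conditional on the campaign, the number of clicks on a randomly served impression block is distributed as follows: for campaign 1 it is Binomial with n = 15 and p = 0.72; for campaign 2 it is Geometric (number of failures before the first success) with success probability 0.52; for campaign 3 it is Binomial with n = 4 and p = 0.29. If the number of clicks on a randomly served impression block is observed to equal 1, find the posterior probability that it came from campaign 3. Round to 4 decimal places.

0.7310

Likelihoods P(X=1 | ·): 1: 1.96624e-07; 2: 0.2496; 3: 0.415177.
Posterior ∝ prior × likelihood. Numerator for 3: 0.49·0.415177 = 0.203437.
Normalizing constant: 0.21·1.96624e-07 + 0.3·0.2496 + 0.49·0.415177 = 0.278317.
P(3 | observation) = 0.203437 / 0.278317 = 0.730954.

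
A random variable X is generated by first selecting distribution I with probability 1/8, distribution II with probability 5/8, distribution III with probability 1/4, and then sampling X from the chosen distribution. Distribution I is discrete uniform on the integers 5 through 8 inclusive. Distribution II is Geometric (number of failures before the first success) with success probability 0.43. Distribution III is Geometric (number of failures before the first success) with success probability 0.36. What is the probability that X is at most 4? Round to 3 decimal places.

0.811

Conditional on each component, P(X ≤ 4): I: 0; II: 0.939831; III: 0.892626.
By total probability, P(X ≤ 4) = 0.125·0 + 0.625·0.939831 + 0.25·0.892626 = 0.810551.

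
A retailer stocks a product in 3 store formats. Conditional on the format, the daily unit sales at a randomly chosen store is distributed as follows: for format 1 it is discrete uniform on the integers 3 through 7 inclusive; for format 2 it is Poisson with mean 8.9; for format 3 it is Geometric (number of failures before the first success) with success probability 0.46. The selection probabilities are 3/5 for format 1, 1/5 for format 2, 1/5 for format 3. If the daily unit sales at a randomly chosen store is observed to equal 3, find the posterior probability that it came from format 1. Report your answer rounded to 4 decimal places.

Likelihoods P(X=3 | ·): 1: 0.2; 2: 0.016025; 3: 0.0724334.
Posterior ∝ prior × likelihood. Numerator for 1: 0.6·0.2 = 0.12.
Normalizing constant: 0.6·0.2 + 0.2·0.016025 + 0.2·0.0724334 = 0.137692.
P(1 | observation) = 0.12 / 0.137692 = 0.871512.

0.8715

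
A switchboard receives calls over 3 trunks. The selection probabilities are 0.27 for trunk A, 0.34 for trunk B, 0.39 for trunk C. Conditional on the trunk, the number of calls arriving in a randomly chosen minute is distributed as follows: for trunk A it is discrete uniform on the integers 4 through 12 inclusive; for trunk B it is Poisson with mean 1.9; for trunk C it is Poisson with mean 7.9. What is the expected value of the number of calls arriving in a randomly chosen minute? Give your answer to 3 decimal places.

Component means — A: 8; B: 1.9; C: 7.9.
E[X] = 0.27·8 + 0.34·1.9 + 0.39·7.9 = 5.887.

5.887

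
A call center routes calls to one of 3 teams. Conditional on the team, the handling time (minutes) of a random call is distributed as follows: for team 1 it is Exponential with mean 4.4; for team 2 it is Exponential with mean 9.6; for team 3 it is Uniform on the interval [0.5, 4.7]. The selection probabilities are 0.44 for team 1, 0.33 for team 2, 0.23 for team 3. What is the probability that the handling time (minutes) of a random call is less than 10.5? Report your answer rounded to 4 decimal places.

Conditional on each team, P(X < 10.5): 1: 0.908037; 2: 0.665042; 3: 1.
By total probability, P(X < 10.5) = 0.44·0.908037 + 0.33·0.665042 + 0.23·1 = 0.849.

0.8490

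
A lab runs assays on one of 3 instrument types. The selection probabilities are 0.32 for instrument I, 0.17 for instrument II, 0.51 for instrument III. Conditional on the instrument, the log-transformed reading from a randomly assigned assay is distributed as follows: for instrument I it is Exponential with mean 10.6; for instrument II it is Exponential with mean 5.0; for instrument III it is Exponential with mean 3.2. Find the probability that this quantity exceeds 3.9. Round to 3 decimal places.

Conditional on each instrument, P(X > 3.9): I: 0.692169; II: 0.458406; III: 0.295599.
By total probability, P(X > 3.9) = 0.32·0.692169 + 0.17·0.458406 + 0.51·0.295599 = 0.450179.

0.450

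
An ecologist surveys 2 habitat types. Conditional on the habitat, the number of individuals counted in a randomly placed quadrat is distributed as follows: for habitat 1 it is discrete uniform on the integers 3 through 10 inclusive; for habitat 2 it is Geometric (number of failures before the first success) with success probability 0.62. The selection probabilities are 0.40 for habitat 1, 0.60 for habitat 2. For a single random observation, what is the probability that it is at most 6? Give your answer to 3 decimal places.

Conditional on each habitat, P(X ≤ 6): 1: 0.5; 2: 0.998856.
By total probability, P(X ≤ 6) = 0.4·0.5 + 0.6·0.998856 = 0.799314.

0.799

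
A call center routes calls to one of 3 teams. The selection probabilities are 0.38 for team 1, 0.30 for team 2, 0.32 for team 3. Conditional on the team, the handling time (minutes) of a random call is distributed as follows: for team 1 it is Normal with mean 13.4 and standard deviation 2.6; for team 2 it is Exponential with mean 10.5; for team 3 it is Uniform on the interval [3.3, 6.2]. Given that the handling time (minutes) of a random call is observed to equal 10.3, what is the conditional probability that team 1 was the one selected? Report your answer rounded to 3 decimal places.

0.728

Likelihoods f(10.3 | ·): 1: 0.0753773; 2: 0.0357099; 3: 0.
Posterior ∝ prior × likelihood. Numerator for 1: 0.38·0.0753773 = 0.0286434.
Normalizing constant: 0.38·0.0753773 + 0.3·0.0357099 + 0.32·0 = 0.0393563.
P(1 | observation) = 0.0286434 / 0.0393563 = 0.727796.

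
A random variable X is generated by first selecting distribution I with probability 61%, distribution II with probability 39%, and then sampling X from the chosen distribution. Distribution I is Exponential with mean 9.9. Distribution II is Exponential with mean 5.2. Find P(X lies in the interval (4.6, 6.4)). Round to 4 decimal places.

0.1108

Conditional on each component, P(4.6 < X < 6.4): I: 0.104463; II: 0.120805.
By total probability, P(4.6 < X < 6.4) = 0.61·0.104463 + 0.39·0.120805 = 0.110836.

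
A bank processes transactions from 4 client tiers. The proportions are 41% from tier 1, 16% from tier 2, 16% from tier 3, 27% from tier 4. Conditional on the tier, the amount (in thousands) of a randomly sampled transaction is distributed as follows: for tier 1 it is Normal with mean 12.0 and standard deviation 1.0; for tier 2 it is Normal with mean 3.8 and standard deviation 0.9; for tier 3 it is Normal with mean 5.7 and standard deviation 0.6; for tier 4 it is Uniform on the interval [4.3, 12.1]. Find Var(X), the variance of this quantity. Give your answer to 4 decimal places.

Per component, 1: μ=12, E[X²]=145; 2: μ=3.8, E[X²]=15.25; 3: μ=5.7, E[X²]=32.85; 4: μ=8.2, E[X²]=72.31.
E[X] = 0.41·12 + 0.16·3.8 + 0.16·5.7 + 0.27·8.2 = 8.654.
E[X²] = 0.41·145 + 0.16·15.25 + 0.16·32.85 + 0.27·72.31 = 86.6697.
Var(X) = E[X²] − (E[X])² = 86.6697 − 74.8917 = 11.778.

11.7780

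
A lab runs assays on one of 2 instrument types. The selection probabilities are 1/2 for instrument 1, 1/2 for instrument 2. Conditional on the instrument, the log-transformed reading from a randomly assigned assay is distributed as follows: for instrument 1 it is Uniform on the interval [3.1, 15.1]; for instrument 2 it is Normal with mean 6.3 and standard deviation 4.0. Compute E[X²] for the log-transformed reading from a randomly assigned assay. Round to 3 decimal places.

For each component E[X²] = Var + (mean)², giving 1: 94.81; 2: 55.69.
Overall E[X²] = 0.5·94.81 + 0.5·55.69 = 75.25.

75.250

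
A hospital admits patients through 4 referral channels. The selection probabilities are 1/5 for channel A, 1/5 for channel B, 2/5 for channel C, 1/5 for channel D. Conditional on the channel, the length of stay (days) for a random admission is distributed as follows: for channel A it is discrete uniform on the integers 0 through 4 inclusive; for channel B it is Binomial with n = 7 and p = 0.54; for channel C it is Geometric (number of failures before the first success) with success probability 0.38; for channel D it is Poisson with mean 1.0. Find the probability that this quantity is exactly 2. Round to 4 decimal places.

Conditional on each channel, P(X = 2): A: 0.2; B: 0.126123; C: 0.146072; D: 0.18394.
By total probability, P(X = 2) = 0.2·0.2 + 0.2·0.126123 + 0.4·0.146072 + 0.2·0.18394 = 0.160441.

0.1604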